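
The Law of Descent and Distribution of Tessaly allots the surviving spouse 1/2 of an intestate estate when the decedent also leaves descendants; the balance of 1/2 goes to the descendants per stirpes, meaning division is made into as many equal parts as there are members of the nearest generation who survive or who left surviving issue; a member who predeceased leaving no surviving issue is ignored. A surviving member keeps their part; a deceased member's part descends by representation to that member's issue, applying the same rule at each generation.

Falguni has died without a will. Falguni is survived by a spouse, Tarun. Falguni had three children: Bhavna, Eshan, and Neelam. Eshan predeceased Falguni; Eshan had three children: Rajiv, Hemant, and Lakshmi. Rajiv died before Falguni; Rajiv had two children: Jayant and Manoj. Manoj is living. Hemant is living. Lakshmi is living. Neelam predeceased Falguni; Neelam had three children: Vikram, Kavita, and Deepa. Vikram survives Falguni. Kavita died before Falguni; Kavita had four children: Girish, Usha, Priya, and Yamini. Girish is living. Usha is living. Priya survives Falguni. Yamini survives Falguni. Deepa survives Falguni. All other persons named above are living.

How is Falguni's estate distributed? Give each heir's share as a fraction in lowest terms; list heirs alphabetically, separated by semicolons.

Bhavna 1/6; Deepa 1/18; Girish 1/72; Hemant 1/18; Jayant 1/36; Lakshmi 1/18; Manoj 1/36; Priya 1/72; Tarun 1/2; Usha 1/72; Vikram 1/18; Yamini 1/72

Tarun, as surviving spouse, takes 1/2.
The remaining 1/2 passes to Falguni's descendants per stirpes.
The 1/2 is divided into 3 equal shares of 1/6 among Bhavna, Eshan, Neelam.
Bhavna is living and takes 1/6.
Eshan predeceased; the 1/6 allotted to Eshan's branch passes to Eshan's issue by representation.
The 1/6 is divided into 3 equal shares of 1/18 among Rajiv, Hemant, Lakshmi.
Rajiv predeceased; the 1/18 allotted to Rajiv's branch passes to Rajiv's issue by representation.
The 1/18 is divided into 2 equal shares of 1/36 among Jayant, Manoj.
Jayant is living and takes 1/36.
Manoj is living and takes 1/36.
Hemant is living and takes 1/18.
Lakshmi is living and takes 1/18.
Neelam predeceased; the 1/6 allotted to Neelam's branch passes to Neelam's issue by representation.
The 1/6 is divided into 3 equal shares of 1/18 among Vikram, Kavita, Deepa.
Vikram is living and takes 1/18.
Kavita predeceased; the 1/18 allotted to Kavita's branch passes to Kavita's issue by representation.
The 1/18 is divided into 4 equal shares of 1/72 among Girish, Usha, Priya, Yamini.
Girish is living and takes 1/72.
Usha is living and takes 1/72.
Priya is living and takes 1/72.
Yamini is living and takes 1/72.
Deepa is living and takes 1/18.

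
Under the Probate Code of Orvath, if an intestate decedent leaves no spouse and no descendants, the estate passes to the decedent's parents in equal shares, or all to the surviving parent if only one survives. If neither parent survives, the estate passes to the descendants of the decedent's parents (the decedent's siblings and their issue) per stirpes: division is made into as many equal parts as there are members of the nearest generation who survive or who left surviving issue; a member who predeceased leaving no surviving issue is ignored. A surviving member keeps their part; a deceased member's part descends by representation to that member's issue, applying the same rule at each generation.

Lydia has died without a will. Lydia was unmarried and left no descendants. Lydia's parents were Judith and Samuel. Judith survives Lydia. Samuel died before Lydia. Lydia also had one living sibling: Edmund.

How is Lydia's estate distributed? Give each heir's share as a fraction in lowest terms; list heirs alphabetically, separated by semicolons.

Judith 1

Only one parent, Judith, survives, so Judith takes the entire estate. The siblings take nothing because a surviving parent has priority.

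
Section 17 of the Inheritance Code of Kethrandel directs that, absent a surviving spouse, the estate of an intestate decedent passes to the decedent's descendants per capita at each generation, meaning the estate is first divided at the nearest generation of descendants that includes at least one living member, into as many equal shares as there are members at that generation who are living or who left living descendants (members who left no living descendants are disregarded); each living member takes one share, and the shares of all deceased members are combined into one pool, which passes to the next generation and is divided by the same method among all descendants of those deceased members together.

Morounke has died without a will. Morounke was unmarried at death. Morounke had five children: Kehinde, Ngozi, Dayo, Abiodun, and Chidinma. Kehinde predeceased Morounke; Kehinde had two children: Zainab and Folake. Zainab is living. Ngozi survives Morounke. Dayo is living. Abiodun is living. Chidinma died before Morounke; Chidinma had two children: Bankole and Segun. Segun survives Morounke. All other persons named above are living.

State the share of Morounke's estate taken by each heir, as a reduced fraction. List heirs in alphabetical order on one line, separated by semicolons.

Abiodun 1/5; Bankole 1/10; Dayo 1/5; Folake 1/10; Ngozi 1/5; Segun 1/10; Zainab 1/10

There is no surviving spouse, so the entire estate passes to Morounke's descendants per capita at each generation.
At generation 1 (Kehinde, Ngozi, Dayo, Abiodun, Chidinma) there are 5 shares of (1)/5 = 1/5 each.
Living: Ngozi, Dayo, and Abiodun — each takes 1/5.
Deceased: Kehinde and Chidinma. Their combined 2/5 is pooled and carried to generation 2.
At generation 2 (Zainab, Folake, Bankole, Segun) there are 4 shares of (2/5)/4 = 1/10 each.
Living: Zainab, Folake, Bankole, and Segun — each takes 1/10.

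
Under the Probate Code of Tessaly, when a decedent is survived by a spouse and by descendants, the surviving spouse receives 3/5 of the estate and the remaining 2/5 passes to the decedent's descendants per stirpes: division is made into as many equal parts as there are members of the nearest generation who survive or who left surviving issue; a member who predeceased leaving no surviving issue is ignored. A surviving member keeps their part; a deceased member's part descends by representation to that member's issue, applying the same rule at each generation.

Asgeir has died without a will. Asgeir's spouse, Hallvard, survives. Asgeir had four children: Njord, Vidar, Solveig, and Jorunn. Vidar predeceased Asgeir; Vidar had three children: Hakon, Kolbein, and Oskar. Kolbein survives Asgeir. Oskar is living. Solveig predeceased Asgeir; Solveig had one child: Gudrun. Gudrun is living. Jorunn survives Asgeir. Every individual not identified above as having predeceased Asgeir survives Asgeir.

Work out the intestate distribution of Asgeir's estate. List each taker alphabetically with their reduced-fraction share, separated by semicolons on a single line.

Gudrun 1/10; Hakon 1/30; Hallvard 3/5; Jorunn 1/10; Kolbein 1/30; Njord 1/10; Oskar 1/30

Hallvard, as surviving spouse, takes 3/5.
The remaining 2/5 passes to Asgeir's descendants per stirpes.
The 2/5 is divided into 4 equal shares of 1/10 among Njord, Vidar, Solveig, Jorunn.
Njord is living and takes 1/10.
Vidar predeceased; the 1/10 allotted to Vidar's branch passes to Vidar's issue by representation.
The 1/10 is divided into 3 equal shares of 1/30 among Hakon, Kolbein, Oskar.
Hakon is living and takes 1/30.
Kolbein is living and takes 1/30.
Oskar is living and takes 1/30.
Solveig predeceased; the 1/10 allotted to Solveig's branch passes to Solveig's issue by representation.
Gudrun is the sole taker at this level and receives the full 1/10.
Jorunn is living and takes 1/10.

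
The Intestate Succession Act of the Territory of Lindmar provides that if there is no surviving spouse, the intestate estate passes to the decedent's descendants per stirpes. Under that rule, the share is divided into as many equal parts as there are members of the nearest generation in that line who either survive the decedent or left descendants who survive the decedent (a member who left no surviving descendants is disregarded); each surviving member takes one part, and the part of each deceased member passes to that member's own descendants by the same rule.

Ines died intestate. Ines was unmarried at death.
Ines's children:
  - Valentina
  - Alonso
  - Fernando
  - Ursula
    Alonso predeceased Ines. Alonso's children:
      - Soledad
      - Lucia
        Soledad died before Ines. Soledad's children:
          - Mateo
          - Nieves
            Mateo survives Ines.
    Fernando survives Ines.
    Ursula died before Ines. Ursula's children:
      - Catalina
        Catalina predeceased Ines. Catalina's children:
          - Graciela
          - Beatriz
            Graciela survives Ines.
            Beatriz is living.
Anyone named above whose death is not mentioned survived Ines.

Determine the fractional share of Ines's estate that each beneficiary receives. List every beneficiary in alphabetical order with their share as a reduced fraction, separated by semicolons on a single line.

There is no surviving spouse, so the entire estate passes to Ines's descendants per stirpes.
The estate is divided into 4 equal shares of 1/4 among Valentina, Alonso, Fernando, Ursula.
Valentina is living and takes 1/4.
Alonso predeceased; the 1/4 allotted to Alonso's branch passes to Alonso's issue by representation.
The 1/4 is divided into 2 equal shares of 1/8 among Soledad, Lucia.
Soledad predeceased; the 1/8 allotted to Soledad's branch passes to Soledad's issue by representation.
The 1/8 is divided into 2 equal shares of 1/16 among Mateo, Nieves.
Mateo is living and takes 1/16.
Nieves is living and takes 1/16.
Lucia is living and takes 1/8.
Fernando is living and takes 1/4.
Ursula predeceased; the 1/4 allotted to Ursula's branch passes to Ursula's issue by representation.
Catalina's line is the sole branch at this level, so the full 1/4 passes to Catalina's issue by representation.
The 1/4 is divided into 2 equal shares of 1/8 among Graciela, Beatriz.
Graciela is living and takes 1/8.
Beatriz is living and takes 1/8.

Beatriz 1/8; Fernando 1/4; Graciela 1/8; Lucia 1/8; Mateo 1/16; Nieves 1/16; Valentina 1/4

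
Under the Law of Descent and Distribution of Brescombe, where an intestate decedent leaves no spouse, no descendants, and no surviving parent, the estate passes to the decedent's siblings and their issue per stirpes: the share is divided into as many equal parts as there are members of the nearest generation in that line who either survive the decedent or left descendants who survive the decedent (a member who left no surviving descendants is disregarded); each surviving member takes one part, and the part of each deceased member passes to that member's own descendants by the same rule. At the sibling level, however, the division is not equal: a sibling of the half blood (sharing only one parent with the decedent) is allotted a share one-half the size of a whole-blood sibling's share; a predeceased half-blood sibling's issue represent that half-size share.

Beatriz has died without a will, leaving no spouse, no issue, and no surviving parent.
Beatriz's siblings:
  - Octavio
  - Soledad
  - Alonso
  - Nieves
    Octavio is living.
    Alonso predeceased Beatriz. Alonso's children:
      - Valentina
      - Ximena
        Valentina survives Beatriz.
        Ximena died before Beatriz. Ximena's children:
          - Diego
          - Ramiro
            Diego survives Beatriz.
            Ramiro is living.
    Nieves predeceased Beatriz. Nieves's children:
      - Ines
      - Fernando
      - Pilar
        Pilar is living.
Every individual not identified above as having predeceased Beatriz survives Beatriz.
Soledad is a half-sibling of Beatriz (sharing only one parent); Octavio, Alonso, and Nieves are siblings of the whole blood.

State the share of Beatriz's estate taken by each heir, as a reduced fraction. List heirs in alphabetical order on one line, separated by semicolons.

Diego 1/14; Fernando 2/21; Ines 2/21; Octavio 2/7; Pilar 2/21; Ramiro 1/14; Soledad 1/7; Valentina 1/7

No spouse, descendants, or parent survives, so the estate passes to Beatriz's siblings per stirpes.
Half-blood siblings count for one-half the weight of whole-blood siblings at the initial division.
Dividing 1 in proportion to weights (total weight 7/2): Octavio (weight 1) → 2/7; Soledad (weight 1/2) → 1/7; Alonso (weight 1) → 2/7; Nieves (weight 1) → 2/7.
Octavio is living and takes 2/7.
Soledad is living and takes 1/7.
Alonso predeceased; the 2/7 allotted to Alonso's branch passes to Alonso's issue by representation.
The 2/7 is divided into 2 equal shares of 1/7 among Valentina, Ximena.
Valentina is living and takes 1/7.
Ximena predeceased; the 1/7 allotted to Ximena's branch passes to Ximena's issue by representation.
The 1/7 is divided into 2 equal shares of 1/14 among Diego, Ramiro.
Diego is living and takes 1/14.
Ramiro is living and takes 1/14.
Nieves predeceased; the 2/7 allotted to Nieves's branch passes to Nieves's issue by representation.
The 2/7 is divided into 3 equal shares of 2/21 among Ines, Fernando, Pilar.
Ines is living and takes 2/21.
Fernando is living and takes 2/21.
Pilar is living and takes 2/21.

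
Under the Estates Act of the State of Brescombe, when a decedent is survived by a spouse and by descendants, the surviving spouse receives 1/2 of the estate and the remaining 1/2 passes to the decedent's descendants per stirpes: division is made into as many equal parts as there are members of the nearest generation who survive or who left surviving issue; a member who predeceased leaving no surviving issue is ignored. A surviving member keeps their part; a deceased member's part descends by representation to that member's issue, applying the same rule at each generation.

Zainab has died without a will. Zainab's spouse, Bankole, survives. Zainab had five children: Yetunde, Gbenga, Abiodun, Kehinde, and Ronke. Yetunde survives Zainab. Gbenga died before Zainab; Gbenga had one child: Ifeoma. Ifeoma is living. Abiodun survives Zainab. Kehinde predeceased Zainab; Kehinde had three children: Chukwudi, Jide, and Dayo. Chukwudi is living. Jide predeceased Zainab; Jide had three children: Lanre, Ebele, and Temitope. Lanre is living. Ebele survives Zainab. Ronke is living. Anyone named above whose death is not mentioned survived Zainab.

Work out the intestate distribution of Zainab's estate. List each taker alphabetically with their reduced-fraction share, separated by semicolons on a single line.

Abiodun 1/10; Bankole 1/2; Chukwudi 1/30; Dayo 1/30; Ebele 1/90; Ifeoma 1/10; Lanre 1/90; Ronke 1/10; Temitope 1/90; Yetunde 1/10

Bankole, as surviving spouse, takes 1/2.
The remaining 1/2 passes to Zainab's descendants per stirpes.
The 1/2 is divided into 5 equal shares of 1/10 among Yetunde, Gbenga, Abiodun, Kehinde, Ronke.
Yetunde is living and takes 1/10.
Gbenga predeceased; the 1/10 allotted to Gbenga's branch passes to Gbenga's issue by representation.
Ifeoma is the sole taker at this level and receives the full 1/10.
Abiodun is living and takes 1/10.
Kehinde predeceased; the 1/10 allotted to Kehinde's branch passes to Kehinde's issue by representation.
The 1/10 is divided into 3 equal shares of 1/30 among Chukwudi, Jide, Dayo.
Chukwudi is living and takes 1/30.
Jide predeceased; the 1/30 allotted to Jide's branch passes to Jide's issue by representation.
The 1/30 is divided into 3 equal shares of 1/90 among Lanre, Ebele, Temitope.
Lanre is living and takes 1/90.
Ebele is living and takes 1/90.
Temitope is living and takes 1/90.
Dayo is living and takes 1/30.
Ronke is living and takes 1/10.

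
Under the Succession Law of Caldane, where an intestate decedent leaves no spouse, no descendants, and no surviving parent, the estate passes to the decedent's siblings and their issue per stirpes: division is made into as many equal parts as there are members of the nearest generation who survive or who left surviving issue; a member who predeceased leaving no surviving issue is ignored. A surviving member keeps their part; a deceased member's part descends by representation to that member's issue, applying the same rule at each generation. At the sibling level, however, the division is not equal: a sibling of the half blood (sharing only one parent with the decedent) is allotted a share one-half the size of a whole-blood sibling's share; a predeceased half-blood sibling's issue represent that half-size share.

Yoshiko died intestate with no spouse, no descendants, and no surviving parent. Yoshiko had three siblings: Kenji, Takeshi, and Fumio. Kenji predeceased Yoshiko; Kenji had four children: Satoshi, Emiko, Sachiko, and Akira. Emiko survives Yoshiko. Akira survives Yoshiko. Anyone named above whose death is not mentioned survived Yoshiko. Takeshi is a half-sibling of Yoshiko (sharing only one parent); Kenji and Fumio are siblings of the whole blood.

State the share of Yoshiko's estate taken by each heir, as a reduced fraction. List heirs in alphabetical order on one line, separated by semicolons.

No spouse, descendants, or parent survives, so the estate passes to Yoshiko's siblings per stirpes.
Half-blood siblings count for one-half the weight of whole-blood siblings at the initial division.
Dividing 1 in proportion to weights (total weight 5/2): Kenji (weight 1) → 2/5; Takeshi (weight 1/2) → 1/5; Fumio (weight 1) → 2/5.
Kenji predeceased; the 2/5 allotted to Kenji's branch passes to Kenji's issue by representation.
The 2/5 is divided into 4 equal shares of 1/10 among Satoshi, Emiko, Sachiko, Akira.
Satoshi is living and takes 1/10.
Emiko is living and takes 1/10.
Sachiko is living and takes 1/10.
Akira is living and takes 1/10.
Takeshi is living and takes 1/5.
Fumio is living and takes 2/5.

Akira 1/10; Emiko 1/10; Fumio 2/5; Sachiko 1/10; Satoshi 1/10; Takeshi 1/5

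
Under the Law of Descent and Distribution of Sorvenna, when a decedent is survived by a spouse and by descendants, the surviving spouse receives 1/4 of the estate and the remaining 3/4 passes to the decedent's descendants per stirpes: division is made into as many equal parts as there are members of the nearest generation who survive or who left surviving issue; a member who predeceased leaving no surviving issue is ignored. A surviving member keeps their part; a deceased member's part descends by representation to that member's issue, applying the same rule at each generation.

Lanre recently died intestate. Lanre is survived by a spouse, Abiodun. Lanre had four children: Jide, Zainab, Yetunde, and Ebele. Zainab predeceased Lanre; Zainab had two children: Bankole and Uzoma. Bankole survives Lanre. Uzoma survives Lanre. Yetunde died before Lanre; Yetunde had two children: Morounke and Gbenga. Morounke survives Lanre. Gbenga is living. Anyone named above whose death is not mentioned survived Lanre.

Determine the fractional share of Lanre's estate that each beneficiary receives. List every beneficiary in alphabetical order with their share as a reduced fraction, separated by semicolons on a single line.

Abiodun 1/4; Bankole 3/32; Ebele 3/16; Gbenga 3/32; Jide 3/16; Morounke 3/32; Uzoma 3/32

Abiodun, as surviving spouse, takes 1/4.
The remaining 3/4 passes to Lanre's descendants per stirpes.
The 3/4 is divided into 4 equal shares of 3/16 among Jide, Zainab, Yetunde, Ebele.
Jide is living and takes 3/16.
Zainab predeceased; the 3/16 allotted to Zainab's branch passes to Zainab's issue by representation.
The 3/16 is divided into 2 equal shares of 3/32 among Bankole, Uzoma.
Bankole is living and takes 3/32.
Uzoma is living and takes 3/32.
Yetunde predeceased; the 3/16 allotted to Yetunde's branch passes to Yetunde's issue by representation.
The 3/16 is divided into 2 equal shares of 3/32 among Morounke, Gbenga.
Morounke is living and takes 3/32.
Gbenga is living and takes 3/32.
Ebele is living and takes 3/16.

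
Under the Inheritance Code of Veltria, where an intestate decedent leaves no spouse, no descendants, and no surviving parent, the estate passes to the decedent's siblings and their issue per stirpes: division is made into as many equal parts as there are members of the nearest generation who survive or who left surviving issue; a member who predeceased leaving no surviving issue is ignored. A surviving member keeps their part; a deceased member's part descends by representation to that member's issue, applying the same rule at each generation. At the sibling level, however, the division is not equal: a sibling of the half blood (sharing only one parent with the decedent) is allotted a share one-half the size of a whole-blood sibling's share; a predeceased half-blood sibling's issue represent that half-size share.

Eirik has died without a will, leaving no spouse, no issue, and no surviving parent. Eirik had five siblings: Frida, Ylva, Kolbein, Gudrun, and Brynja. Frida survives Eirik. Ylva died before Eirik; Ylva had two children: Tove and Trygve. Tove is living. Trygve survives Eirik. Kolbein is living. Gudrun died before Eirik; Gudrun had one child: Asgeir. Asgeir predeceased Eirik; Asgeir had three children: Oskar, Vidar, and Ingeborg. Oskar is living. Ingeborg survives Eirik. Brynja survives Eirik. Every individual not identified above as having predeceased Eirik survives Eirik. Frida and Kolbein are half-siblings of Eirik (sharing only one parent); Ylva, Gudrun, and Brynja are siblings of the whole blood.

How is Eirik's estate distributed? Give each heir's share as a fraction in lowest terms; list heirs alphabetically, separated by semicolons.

Brynja 1/4; Frida 1/8; Ingeborg 1/12; Kolbein 1/8; Oskar 1/12; Tove 1/8; Trygve 1/8; Vidar 1/12

No spouse, descendants, or parent survives, so the estate passes to Eirik's siblings per stirpes.
Half-blood siblings count for one-half the weight of whole-blood siblings at the initial division.
Dividing 1 in proportion to weights (total weight 4): Frida (weight 1/2) → 1/8; Ylva (weight 1) → 1/4; Kolbein (weight 1/2) → 1/8; Gudrun (weight 1) → 1/4; Brynja (weight 1) → 1/4.
Frida is living and takes 1/8.
Ylva predeceased; the 1/4 allotted to Ylva's branch passes to Ylva's issue by representation.
The 1/4 is divided into 2 equal shares of 1/8 among Tove, Trygve.
Tove is living and takes 1/8.
Trygve is living and takes 1/8.
Kolbein is living and takes 1/8.
Gudrun predeceased; the 1/4 allotted to Gudrun's branch passes to Gudrun's issue by representation.
Asgeir's line is the sole branch at this level, so the full 1/4 passes to Asgeir's issue by representation.
The 1/4 is divided into 3 equal shares of 1/12 among Oskar, Vidar, Ingeborg.
Oskar is living and takes 1/12.
Vidar is living and takes 1/12.
Ingeborg is living and takes 1/12.
Brynja is living and takes 1/4.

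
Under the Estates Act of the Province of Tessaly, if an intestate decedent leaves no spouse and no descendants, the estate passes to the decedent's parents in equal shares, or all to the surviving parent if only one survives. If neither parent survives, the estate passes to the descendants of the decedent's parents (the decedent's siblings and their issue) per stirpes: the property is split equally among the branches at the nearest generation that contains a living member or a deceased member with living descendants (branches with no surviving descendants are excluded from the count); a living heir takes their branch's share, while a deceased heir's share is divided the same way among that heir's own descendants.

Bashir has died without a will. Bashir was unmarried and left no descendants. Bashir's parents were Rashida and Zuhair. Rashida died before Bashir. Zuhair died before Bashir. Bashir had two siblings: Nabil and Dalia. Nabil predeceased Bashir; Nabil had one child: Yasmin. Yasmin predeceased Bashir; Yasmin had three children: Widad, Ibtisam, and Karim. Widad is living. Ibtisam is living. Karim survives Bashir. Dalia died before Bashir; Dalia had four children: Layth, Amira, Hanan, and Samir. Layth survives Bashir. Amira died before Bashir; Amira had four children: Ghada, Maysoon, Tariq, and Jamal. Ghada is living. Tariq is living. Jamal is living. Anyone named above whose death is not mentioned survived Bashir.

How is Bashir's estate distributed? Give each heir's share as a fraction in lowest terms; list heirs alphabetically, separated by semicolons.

Neither parent survives and there are no descendants, so the estate passes to Bashir's siblings and their issue per stirpes.
The estate is divided into 2 equal shares of 1/2 among Nabil, Dalia.
Nabil predeceased; the 1/2 allotted to Nabil's branch passes to Nabil's issue by representation.
Yasmin's line is the sole branch at this level, so the full 1/2 passes to Yasmin's issue by representation.
The 1/2 is divided into 3 equal shares of 1/6 among Widad, Ibtisam, Karim.
Widad is living and takes 1/6.
Ibtisam is living and takes 1/6.
Karim is living and takes 1/6.
Dalia predeceased; the 1/2 allotted to Dalia's branch passes to Dalia's issue by representation.
The 1/2 is divided into 4 equal shares of 1/8 among Layth, Amira, Hanan, Samir.
Layth is living and takes 1/8.
Amira predeceased; the 1/8 allotted to Amira's branch passes to Amira's issue by representation.
The 1/8 is divided into 4 equal shares of 1/32 among Ghada, Maysoon, Tariq, Jamal.
Ghada is living and takes 1/32.
Maysoon is living and takes 1/32.
Tariq is living and takes 1/32.
Jamal is living and takes 1/32.
Hanan is living and takes 1/8.
Samir is living and takes 1/8.

Ghada 1/32; Hanan 1/8; Ibtisam 1/6; Jamal 1/32; Karim 1/6; Layth 1/8; Maysoon 1/32; Samir 1/8; Tariq 1/32; Widad 1/6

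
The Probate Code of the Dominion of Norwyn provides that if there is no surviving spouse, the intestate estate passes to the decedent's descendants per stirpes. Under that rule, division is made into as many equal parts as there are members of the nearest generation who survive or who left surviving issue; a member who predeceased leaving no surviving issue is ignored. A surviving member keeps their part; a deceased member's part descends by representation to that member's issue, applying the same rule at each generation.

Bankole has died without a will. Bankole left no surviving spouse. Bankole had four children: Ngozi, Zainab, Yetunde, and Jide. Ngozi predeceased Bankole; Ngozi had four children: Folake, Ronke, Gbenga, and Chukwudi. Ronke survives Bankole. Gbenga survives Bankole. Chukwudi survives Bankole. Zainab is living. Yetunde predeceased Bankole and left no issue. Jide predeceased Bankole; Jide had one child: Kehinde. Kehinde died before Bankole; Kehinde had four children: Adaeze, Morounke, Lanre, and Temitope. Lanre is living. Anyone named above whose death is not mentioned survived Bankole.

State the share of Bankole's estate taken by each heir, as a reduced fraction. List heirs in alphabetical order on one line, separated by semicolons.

There is no surviving spouse, so the entire estate passes to Bankole's descendants per stirpes.
Yetunde left no surviving issue, so that branch lapses and is disregarded.
The estate is divided into 3 equal shares of 1/3 among Ngozi, Zainab, Jide.
Ngozi predeceased; the 1/3 allotted to Ngozi's branch passes to Ngozi's issue by representation.
The 1/3 is divided into 4 equal shares of 1/12 among Folake, Ronke, Gbenga, Chukwudi.
Folake is living and takes 1/12.
Ronke is living and takes 1/12.
Gbenga is living and takes 1/12.
Chukwudi is living and takes 1/12.
Zainab is living and takes 1/3.
Jide predeceased; the 1/3 allotted to Jide's branch passes to Jide's issue by representation.
Kehinde's line is the sole branch at this level, so the full 1/3 passes to Kehinde's issue by representation.
The 1/3 is divided into 4 equal shares of 1/12 among Adaeze, Morounke, Lanre, Temitope.
Adaeze is living and takes 1/12.
Morounke is living and takes 1/12.
Lanre is living and takes 1/12.
Temitope is living and takes 1/12.

Adaeze 1/12; Chukwudi 1/12; Folake 1/12; Gbenga 1/12; Lanre 1/12; Morounke 1/12; Ronke 1/12; Temitope 1/12; Zainab 1/3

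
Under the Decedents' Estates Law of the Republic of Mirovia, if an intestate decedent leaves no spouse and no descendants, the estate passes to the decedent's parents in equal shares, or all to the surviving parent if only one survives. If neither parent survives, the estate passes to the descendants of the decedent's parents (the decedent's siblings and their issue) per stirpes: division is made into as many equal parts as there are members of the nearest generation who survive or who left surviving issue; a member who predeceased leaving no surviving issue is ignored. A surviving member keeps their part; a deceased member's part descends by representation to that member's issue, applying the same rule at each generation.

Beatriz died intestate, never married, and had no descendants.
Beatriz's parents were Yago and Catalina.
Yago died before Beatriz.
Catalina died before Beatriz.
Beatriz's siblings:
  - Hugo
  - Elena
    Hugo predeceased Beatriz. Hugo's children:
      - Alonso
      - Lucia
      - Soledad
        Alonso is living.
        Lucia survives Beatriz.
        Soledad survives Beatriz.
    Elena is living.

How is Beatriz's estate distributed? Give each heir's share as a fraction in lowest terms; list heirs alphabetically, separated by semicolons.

Neither parent survives and there are no descendants, so the estate passes to Beatriz's siblings and their issue per stirpes.
The estate is divided into 2 equal shares of 1/2 among Hugo, Elena.
Hugo predeceased; the 1/2 allotted to Hugo's branch passes to Hugo's issue by representation.
The 1/2 is divided into 3 equal shares of 1/6 among Alonso, Lucia, Soledad.
Alonso is living and takes 1/6.
Lucia is living and takes 1/6.
Soledad is living and takes 1/6.
Elena is living and takes 1/2.

Alonso 1/6; Elena 1/2; Lucia 1/6; Soledad 1/6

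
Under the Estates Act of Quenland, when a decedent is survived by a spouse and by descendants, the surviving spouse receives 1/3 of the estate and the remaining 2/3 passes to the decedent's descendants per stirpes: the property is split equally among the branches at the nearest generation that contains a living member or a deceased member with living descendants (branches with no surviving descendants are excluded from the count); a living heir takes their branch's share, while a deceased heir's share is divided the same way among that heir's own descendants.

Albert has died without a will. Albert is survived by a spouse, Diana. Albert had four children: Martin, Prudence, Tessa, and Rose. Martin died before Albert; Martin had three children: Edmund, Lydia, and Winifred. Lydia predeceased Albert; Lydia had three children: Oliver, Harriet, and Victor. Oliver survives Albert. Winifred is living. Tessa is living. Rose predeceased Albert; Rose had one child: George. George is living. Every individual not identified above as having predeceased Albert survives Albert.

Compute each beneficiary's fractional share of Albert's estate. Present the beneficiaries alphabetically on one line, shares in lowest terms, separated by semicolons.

Diana 1/3; Edmund 1/18; George 1/6; Harriet 1/54; Oliver 1/54; Prudence 1/6; Tessa 1/6; Victor 1/54; Winifred 1/18

Diana, as surviving spouse, takes 1/3.
The remaining 2/3 passes to Albert's descendants per stirpes.
The 2/3 is divided into 4 equal shares of 1/6 among Martin, Prudence, Tessa, Rose.
Martin predeceased; the 1/6 allotted to Martin's branch passes to Martin's issue by representation.
The 1/6 is divided into 3 equal shares of 1/18 among Edmund, Lydia, Winifred.
Edmund is living and takes 1/18.
Lydia predeceased; the 1/18 allotted to Lydia's branch passes to Lydia's issue by representation.
The 1/18 is divided into 3 equal shares of 1/54 among Oliver, Harriet, Victor.
Oliver is living and takes 1/54.
Harriet is living and takes 1/54.
Victor is living and takes 1/54.
Winifred is living and takes 1/18.
Prudence is living and takes 1/6.
Tessa is living and takes 1/6.
Rose predeceased; the 1/6 allotted to Rose's branch passes to Rose's issue by representation.
George is the sole taker at this level and receives the full 1/6.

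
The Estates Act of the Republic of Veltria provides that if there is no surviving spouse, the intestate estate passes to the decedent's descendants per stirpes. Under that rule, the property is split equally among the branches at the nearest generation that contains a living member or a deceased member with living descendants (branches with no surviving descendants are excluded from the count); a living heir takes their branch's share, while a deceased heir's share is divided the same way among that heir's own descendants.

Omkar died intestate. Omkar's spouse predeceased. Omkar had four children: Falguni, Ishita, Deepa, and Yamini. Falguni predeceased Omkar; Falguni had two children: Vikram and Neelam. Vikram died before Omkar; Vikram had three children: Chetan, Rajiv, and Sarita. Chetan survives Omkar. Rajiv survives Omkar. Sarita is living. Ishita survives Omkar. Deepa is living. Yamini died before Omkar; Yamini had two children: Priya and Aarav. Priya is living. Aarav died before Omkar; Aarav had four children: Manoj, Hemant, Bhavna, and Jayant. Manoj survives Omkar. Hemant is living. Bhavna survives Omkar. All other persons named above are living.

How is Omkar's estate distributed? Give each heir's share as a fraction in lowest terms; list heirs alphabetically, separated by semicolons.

Bhavna 1/32; Chetan 1/24; Deepa 1/4; Hemant 1/32; Ishita 1/4; Jayant 1/32; Manoj 1/32; Neelam 1/8; Priya 1/8; Rajiv 1/24; Sarita 1/24

There is no surviving spouse, so the entire estate passes to Omkar's descendants per stirpes.
The estate is divided into 4 equal shares of 1/4 among Falguni, Ishita, Deepa, Yamini.
Falguni predeceased; the 1/4 allotted to Falguni's branch passes to Falguni's issue by representation.
The 1/4 is divided into 2 equal shares of 1/8 among Vikram, Neelam.
Vikram predeceased; the 1/8 allotted to Vikram's branch passes to Vikram's issue by representation.
The 1/8 is divided into 3 equal shares of 1/24 among Chetan, Rajiv, Sarita.
Chetan is living and takes 1/24.
Rajiv is living and takes 1/24.
Sarita is living and takes 1/24.
Neelam is living and takes 1/8.
Ishita is living and takes 1/4.
Deepa is living and takes 1/4.
Yamini predeceased; the 1/4 allotted to Yamini's branch passes to Yamini's issue by representation.
The 1/4 is divided into 2 equal shares of 1/8 among Priya, Aarav.
Priya is living and takes 1/8.
Aarav predeceased; the 1/8 allotted to Aarav's branch passes to Aarav's issue by representation.
The 1/8 is divided into 4 equal shares of 1/32 among Manoj, Hemant, Bhavna, Jayant.
Manoj is living and takes 1/32.
Hemant is living and takes 1/32.
Bhavna is living and takes 1/32.
Jayant is living and takes 1/32.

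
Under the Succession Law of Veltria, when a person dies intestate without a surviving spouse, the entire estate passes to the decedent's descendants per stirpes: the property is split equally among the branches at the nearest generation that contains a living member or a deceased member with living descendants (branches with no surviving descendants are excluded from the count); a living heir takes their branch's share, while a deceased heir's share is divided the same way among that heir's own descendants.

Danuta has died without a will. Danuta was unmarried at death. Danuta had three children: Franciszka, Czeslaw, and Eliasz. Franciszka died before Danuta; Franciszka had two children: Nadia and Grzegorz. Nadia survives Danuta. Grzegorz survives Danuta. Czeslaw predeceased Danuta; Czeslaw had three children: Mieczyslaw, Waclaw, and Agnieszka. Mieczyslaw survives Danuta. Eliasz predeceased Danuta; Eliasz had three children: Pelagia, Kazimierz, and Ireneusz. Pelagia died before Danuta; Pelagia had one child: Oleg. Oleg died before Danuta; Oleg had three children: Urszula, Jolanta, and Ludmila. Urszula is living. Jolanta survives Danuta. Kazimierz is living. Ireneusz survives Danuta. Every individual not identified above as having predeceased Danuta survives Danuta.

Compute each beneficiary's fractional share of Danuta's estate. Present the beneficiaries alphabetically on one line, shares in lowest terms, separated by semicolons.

Agnieszka 1/9; Grzegorz 1/6; Ireneusz 1/9; Jolanta 1/27; Kazimierz 1/9; Ludmila 1/27; Mieczyslaw 1/9; Nadia 1/6; Urszula 1/27; Waclaw 1/9

There is no surviving spouse, so the entire estate passes to Danuta's descendants per stirpes.
The estate is divided into 3 equal shares of 1/3 among Franciszka, Czeslaw, Eliasz.
Franciszka predeceased; the 1/3 allotted to Franciszka's branch passes to Franciszka's issue by representation.
The 1/3 is divided into 2 equal shares of 1/6 among Nadia, Grzegorz.
Nadia is living and takes 1/6.
Grzegorz is living and takes 1/6.
Czeslaw predeceased; the 1/3 allotted to Czeslaw's branch passes to Czeslaw's issue by representation.
The 1/3 is divided into 3 equal shares of 1/9 among Mieczyslaw, Waclaw, Agnieszka.
Mieczyslaw is living and takes 1/9.
Waclaw is living and takes 1/9.
Agnieszka is living and takes 1/9.
Eliasz predeceased; the 1/3 allotted to Eliasz's branch passes to Eliasz's issue by representation.
The 1/3 is divided into 3 equal shares of 1/9 among Pelagia, Kazimierz, Ireneusz.
Pelagia predeceased; the 1/9 allotted to Pelagia's branch passes to Pelagia's issue by representation.
Oleg's line is the sole branch at this level, so the full 1/9 passes to Oleg's issue by representation.
The 1/9 is divided into 3 equal shares of 1/27 among Urszula, Jolanta, Ludmila.
Urszula is living and takes 1/27.
Jolanta is living and takes 1/27.
Ludmila is living and takes 1/27.
Kazimierz is living and takes 1/9.
Ireneusz is living and takes 1/9.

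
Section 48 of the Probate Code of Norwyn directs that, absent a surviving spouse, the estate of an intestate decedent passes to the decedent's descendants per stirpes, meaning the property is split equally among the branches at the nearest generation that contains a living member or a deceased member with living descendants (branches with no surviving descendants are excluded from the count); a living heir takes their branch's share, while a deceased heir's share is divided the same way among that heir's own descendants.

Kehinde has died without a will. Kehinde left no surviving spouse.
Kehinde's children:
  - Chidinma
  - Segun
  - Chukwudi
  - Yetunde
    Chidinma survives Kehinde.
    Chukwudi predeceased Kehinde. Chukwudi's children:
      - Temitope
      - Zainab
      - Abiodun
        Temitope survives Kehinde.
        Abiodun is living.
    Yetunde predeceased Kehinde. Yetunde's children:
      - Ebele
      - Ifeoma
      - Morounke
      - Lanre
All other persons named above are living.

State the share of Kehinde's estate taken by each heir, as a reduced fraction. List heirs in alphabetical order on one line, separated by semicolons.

Abiodun 1/12; Chidinma 1/4; Ebele 1/16; Ifeoma 1/16; Lanre 1/16; Morounke 1/16; Segun 1/4; Temitope 1/12; Zainab 1/12

There is no surviving spouse, so the entire estate passes to Kehinde's descendants per stirpes.
The estate is divided into 4 equal shares of 1/4 among Chidinma, Segun, Chukwudi, Yetunde.
Chidinma is living and takes 1/4.
Segun is living and takes 1/4.
Chukwudi predeceased; the 1/4 allotted to Chukwudi's branch passes to Chukwudi's issue by representation.
The 1/4 is divided into 3 equal shares of 1/12 among Temitope, Zainab, Abiodun.
Temitope is living and takes 1/12.
Zainab is living and takes 1/12.
Abiodun is living and takes 1/12.
Yetunde predeceased; the 1/4 allotted to Yetunde's branch passes to Yetunde's issue by representation.
The 1/4 is divided into 4 equal shares of 1/16 among Ebele, Ifeoma, Morounke, Lanre.
Ebele is living and takes 1/16.
Ifeoma is living and takes 1/16.
Morounke is living and takes 1/16.
Lanre is living and takes 1/16.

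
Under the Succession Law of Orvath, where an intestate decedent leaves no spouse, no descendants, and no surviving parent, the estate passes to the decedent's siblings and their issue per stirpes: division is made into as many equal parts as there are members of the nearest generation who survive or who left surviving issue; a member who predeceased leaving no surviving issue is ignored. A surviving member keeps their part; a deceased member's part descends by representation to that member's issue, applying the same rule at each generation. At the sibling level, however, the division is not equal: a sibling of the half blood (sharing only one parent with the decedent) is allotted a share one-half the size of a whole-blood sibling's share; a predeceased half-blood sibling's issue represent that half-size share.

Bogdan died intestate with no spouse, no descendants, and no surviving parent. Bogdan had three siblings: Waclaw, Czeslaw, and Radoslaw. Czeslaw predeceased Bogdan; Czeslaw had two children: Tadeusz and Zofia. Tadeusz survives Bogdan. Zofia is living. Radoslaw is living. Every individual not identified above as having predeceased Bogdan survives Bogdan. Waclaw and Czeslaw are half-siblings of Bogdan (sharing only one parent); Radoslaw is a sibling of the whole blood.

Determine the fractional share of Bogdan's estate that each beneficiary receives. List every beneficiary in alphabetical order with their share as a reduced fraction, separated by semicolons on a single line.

No spouse, descendants, or parent survives, so the estate passes to Bogdan's siblings per stirpes.
Half-blood siblings count for one-half the weight of whole-blood siblings at the initial division.
Dividing 1 in proportion to weights (total weight 2): Waclaw (weight 1/2) → 1/4; Czeslaw (weight 1/2) → 1/4; Radoslaw (weight 1) → 1/2.
Waclaw is living and takes 1/4.
Czeslaw predeceased; the 1/4 allotted to Czeslaw's branch passes to Czeslaw's issue by representation.
The 1/4 is divided into 2 equal shares of 1/8 among Tadeusz, Zofia.
Tadeusz is living and takes 1/8.
Zofia is living and takes 1/8.
Radoslaw is living and takes 1/2.

Radoslaw 1/2; Tadeusz 1/8; Waclaw 1/4; Zofia 1/8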